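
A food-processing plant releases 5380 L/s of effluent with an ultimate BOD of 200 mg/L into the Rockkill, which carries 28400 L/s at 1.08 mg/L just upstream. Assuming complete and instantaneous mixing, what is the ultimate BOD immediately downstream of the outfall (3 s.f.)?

Flow-weighted mixing: C = (Q_r C_r + Q_w C_w)/(Q_r + Q_w)
= (28400×1.08 + 5380×200)/(28400 + 5380) = 1.107×10^6/33780 = 32.76 mg/L.

32.8 mg/L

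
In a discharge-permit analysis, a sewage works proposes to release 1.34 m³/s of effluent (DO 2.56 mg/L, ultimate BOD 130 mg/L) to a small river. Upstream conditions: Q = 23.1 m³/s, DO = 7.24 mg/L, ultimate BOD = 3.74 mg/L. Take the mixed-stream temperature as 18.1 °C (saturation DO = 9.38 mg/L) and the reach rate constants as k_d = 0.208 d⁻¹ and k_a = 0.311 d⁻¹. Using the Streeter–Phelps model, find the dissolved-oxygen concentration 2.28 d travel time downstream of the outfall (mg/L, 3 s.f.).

DO ≈ 5.40 mg/L

Mixed DO = (23.1×7.24 + 1.34×2.56)/(23.1+1.34) = 170.7/24.44 = 6.983 mg/L.
Mixed L₀ = (23.1×3.74 + 1.34×130)/(24.44) = 260.6/24.44 = 10.66 mg/L.
Initial deficit D₀ = C_s − DO₀ = 9.38 − 6.983 = 2.397 mg/L.
D(2.28) = [0.208×10.66/(0.311−0.208)](e^(−0.208×2.28) − e^(−0.311×2.28)) + 2.397 e^(−0.311×2.28)
= 21.53 × (0.6224 − 0.4921) + 2.397 × 0.4921 = 3.984 mg/L.
DO = 9.38 − 3.984 = 5.396 mg/L.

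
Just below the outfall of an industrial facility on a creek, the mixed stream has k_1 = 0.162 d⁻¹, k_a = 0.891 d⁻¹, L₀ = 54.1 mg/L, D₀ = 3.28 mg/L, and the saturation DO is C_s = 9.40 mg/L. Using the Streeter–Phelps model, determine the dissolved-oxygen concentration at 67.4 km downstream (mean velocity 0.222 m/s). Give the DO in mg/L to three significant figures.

Travel time t = x/v = 67.4 km / (0.222 m/s) = 67400 m / 0.222 m/s = 303600 s = 3.514 d.
k_1 L₀/(k_a−k_1) = 0.162×54.1/(0.891−0.162) = 8.764/0.7290 = 12.02 mg/L.
e^(−k_1 t) = e^(−0.162×3.514) = 0.5659; e^(−k_a t) = e^(−0.891×3.514) = 0.04368.
D = 12.02 × (0.5659 − 0.04368) + 3.28 × 0.04368 = 6.279 + 0.1433 = 6.422 mg/L.
DO = C_s − D = 9.40 − 6.422 = 2.978 mg/L.

DO ≈ 2.98 mg/L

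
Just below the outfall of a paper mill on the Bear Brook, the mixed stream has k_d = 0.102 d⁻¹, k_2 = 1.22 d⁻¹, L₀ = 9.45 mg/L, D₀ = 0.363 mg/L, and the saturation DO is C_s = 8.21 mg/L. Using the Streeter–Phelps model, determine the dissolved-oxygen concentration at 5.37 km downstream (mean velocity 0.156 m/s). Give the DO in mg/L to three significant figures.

Travel time t = x/v = 5.37 km / (0.156 m/s) = 5370 m / 0.156 m/s = 34420 s = 0.3984 d.
k_d L₀/(k_2−k_d) = 0.102×9.45/(1.22−0.102) = 0.9639/1.118 = 0.8622 mg/L.
e^(−k_d t) = e^(−0.102×0.3984) = 0.9602; e^(−k_2 t) = e^(−1.22×0.3984) = 0.6150.
D = 0.8622 × (0.9602 − 0.6150) + 0.363 × 0.6150 = 0.2976 + 0.2233 = 0.5208 mg/L.
DO = C_s − D = 8.21 − 0.5208 = 7.689 mg/L.

DO ≈ 7.69 mg/L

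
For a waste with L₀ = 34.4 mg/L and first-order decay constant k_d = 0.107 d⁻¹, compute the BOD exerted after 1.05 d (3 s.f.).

y ≈ 3.66 mg/L

y_t = L₀(1 − e^(−k_d t)) = 34.4 × (1 − e^(−0.107×1.05))
= 34.4 × (1 − 0.8937) = 34.4 × 0.1063 = 3.656 mg/L.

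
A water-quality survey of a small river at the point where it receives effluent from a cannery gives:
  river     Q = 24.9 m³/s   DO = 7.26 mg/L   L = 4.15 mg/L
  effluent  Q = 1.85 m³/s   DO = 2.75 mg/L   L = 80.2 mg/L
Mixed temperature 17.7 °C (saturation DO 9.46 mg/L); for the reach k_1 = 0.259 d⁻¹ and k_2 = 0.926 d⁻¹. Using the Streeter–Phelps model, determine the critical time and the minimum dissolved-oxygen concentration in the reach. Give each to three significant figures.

t_c ≈ 0.166 d; minimum DO ≈ 6.94 mg/L

Mixed DO = (24.9×7.26 + 1.85×2.75)/(24.9+1.85) = 185.9/26.75 = 6.948 mg/L.
Mixed L₀ = (24.9×4.15 + 1.85×80.2)/(26.75) = 251.7/26.75 = 9.410 mg/L.
Initial deficit D₀ = C_s − DO₀ = 9.46 − 6.948 = 2.512 mg/L.
t_c = (1/0.6670) ln[(0.926/0.259)(1 − 2.512×0.6670/(0.259×9.410))] = 1.499 × ln(1.117) = 0.1663 d.
D_c = (0.259/0.926) × 9.410 × e^(−0.259×0.1663) = 0.2797 × 9.410 × 0.9578 = 2.521 mg/L.
Minimum DO = 9.46 − 2.521 = 6.939 mg/L.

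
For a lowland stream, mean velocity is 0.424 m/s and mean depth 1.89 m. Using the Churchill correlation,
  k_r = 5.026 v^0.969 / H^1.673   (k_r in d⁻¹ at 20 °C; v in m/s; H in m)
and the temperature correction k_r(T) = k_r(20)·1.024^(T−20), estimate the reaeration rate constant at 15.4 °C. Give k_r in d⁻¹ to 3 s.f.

k_r(20) = 5.026 × 0.424^0.969 / 1.89^1.673 = 5.026 × 0.4354 / 2.901 = 0.7544 d⁻¹.
k_r(15.4) = 0.7544 × 1.024^(15.4−20) = 0.7544 × 0.8966 = 0.6765 d⁻¹.

k_r ≈ 0.676 d⁻¹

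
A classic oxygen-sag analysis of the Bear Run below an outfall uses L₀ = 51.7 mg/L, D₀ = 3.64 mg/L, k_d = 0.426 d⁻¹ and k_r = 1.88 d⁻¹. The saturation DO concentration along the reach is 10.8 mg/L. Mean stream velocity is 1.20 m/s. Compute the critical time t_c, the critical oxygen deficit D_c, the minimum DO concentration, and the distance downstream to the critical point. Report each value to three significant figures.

t_c ≈ 0.832 d; D_c ≈ 8.22 mg/L; min DO ≈ 2.58 mg/L; x_c ≈ 86.3 km

With k_r/k_d = 4.413 and 1 − D₀(k_r−k_d)/(k_d L₀) = 0.7597,
t_c = ln(4.413 × 0.7597) / (1.88 − 0.426) = ln(3.353) / 1.454 = 1.210/1.454 = 0.8320 d.
L(t_c) = L₀ e^(−k_d t_c) = 51.7 × 0.7016 = 36.27 mg/L, and at the critical point k_r D_c = k_d L, so D_c = (0.426/1.88) × 36.27 = 8.219 mg/L.
Minimum DO = C_s − D_c = 10.8 − 8.219 = 2.581 mg/L.
x_c = v t_c = 1.20 m/s × 0.8320 d × 86400 s/d = 86260 m ≈ 86.3 km.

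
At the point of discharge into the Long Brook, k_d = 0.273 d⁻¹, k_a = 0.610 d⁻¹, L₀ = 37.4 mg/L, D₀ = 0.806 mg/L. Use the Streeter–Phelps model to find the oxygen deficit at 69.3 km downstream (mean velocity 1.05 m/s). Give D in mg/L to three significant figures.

Travel time t = x/v = 69.3 km / (1.05 m/s) = 69300 m / 1.05 m/s = 66000 s = 0.7639 d.
k_d L₀/(k_a−k_d) = 0.273×37.4/(0.610−0.273) = 10.21/0.3370 = 30.30 mg/L.
e^(−k_d t) = e^(−0.273×0.7639) = 0.8118; e^(−k_a t) = e^(−0.610×0.7639) = 0.6275.
D = 30.30 × (0.8118 − 0.6275) + 0.806 × 0.6275 = 5.582 + 0.5058 = 6.088 mg/L.

D ≈ 6.09 mg/L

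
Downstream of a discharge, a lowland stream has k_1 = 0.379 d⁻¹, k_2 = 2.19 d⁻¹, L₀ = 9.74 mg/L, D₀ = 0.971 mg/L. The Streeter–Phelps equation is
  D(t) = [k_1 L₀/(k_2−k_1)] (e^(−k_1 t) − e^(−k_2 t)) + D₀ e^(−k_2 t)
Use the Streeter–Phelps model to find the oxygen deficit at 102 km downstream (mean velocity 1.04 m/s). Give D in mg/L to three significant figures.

Travel time t = x/v = 102 km / (1.04 m/s) = 102000 m / 1.04 m/s = 98080 s = 1.135 d.
k_1 L₀/(k_2−k_1) = 0.379×9.74/(2.19−0.379) = 3.691/1.811 = 2.038 mg/L.
e^(−k_1 t) = e^(−0.379×1.135) = 0.6504; e^(−k_2 t) = e^(−2.19×1.135) = 0.08324.
D = 2.038 × (0.6504 − 0.08324) + 0.971 × 0.08324 = 1.156 + 0.08083 = 1.237 mg/L.

D ≈ 1.24 mg/L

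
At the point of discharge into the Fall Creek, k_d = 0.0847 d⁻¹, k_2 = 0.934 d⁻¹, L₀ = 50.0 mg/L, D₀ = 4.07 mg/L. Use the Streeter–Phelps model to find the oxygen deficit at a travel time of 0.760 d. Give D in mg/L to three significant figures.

D ≈ 4.22 mg/L

k_d L₀/(k_2−k_d) = 0.0847×50.0/(0.934−0.0847) = 4.235/0.8493 = 4.986 mg/L.
e^(−k_d t) = e^(−0.0847×0.7600) = 0.9377; e^(−k_2 t) = e^(−0.934×0.7600) = 0.4917.
D = 4.986 × (0.9377 − 0.4917) + 4.07 × 0.4917 = 2.224 + 2.001 = 4.225 mg/L.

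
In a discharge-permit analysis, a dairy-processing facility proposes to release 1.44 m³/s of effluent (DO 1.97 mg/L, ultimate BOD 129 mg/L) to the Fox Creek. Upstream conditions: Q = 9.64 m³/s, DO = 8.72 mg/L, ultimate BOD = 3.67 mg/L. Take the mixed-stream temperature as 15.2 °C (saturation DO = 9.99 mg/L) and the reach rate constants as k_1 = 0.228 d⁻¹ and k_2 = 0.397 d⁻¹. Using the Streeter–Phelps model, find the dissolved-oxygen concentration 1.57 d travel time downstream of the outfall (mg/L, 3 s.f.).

Mixed DO = (9.64×8.72 + 1.44×1.97)/(9.64+1.44) = 86.90/11.08 = 7.843 mg/L.
Mixed L₀ = (9.64×3.67 + 1.44×129)/(11.08) = 221.1/11.08 = 19.96 mg/L.
Initial deficit D₀ = C_s − DO₀ = 9.99 − 7.843 = 2.147 mg/L.
D(1.57) = [0.228×19.96/(0.397−0.228)](e^(−0.228×1.57) − e^(−0.397×1.57)) + 2.147 e^(−0.397×1.57)
= 26.93 × (0.6991 − 0.5362) + 2.147 × 0.5362 = 5.538 mg/L.
DO = 9.99 − 5.538 = 4.452 mg/L.

DO ≈ 4.45 mg/L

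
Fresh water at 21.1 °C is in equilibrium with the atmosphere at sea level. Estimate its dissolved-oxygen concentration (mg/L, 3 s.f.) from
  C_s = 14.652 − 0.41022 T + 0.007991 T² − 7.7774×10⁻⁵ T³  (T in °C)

C_s ≈ 8.82 mg/L

C_s = 14.652 − 0.41022×21.1 + 0.007991×21.1² − 7.7774×10⁻⁵×21.1³ = 8.823 mg/L.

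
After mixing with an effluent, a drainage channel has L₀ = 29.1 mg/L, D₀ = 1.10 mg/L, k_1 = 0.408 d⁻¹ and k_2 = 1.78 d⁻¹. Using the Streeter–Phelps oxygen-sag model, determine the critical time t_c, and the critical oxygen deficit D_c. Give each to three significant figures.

t_c ≈ 0.975 d; D_c ≈ 4.48 mg/L

With k_2/k_1 = 4.363 and 1 − D₀(k_2−k_1)/(k_1 L₀) = 0.8729,
t_c = ln(4.363 × 0.8729) / (1.78 − 0.408) = ln(3.808) / 1.372 = 1.337/1.372 = 0.9746 d.
L(t_c) = L₀ e^(−k_1 t_c) = 29.1 × 0.6719 = 19.55 mg/L, and at the critical point k_2 D_c = k_1 L, so D_c = (0.408/1.78) × 19.55 = 4.482 mg/L.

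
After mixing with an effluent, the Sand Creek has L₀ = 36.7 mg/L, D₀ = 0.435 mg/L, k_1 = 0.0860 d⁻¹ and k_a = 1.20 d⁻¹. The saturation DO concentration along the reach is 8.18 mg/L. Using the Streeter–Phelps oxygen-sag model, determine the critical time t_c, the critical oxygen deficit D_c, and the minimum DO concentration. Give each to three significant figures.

At the critical point dD/dt = 0, so k_1 L₀ e^(−k_1 t) = k_a D. Substituting D(t) from the Streeter–Phelps equation and solving for t gives
t_c = ln[(k_a/k_1)(1 − D₀(k_a−k_1)/(k_1 L₀))] / (k_a−k_1).
Here k_a−k_1 = 1.114 d⁻¹ and 1 − D₀(k_a−k_1)/(k_1 L₀) = 1 − 0.435×1.114/(0.0860×36.7) = 0.8465, so
t_c = ln(13.95 × 0.8465) / 1.114 = 2.469 / 1.114 = 2.216 d.
L(t_c) = L₀ e^(−k_1 t_c) = 36.7 × 0.8265 = 30.33 mg/L, and at the critical point k_a D_c = k_1 L, so D_c = (0.0860/1.20) × 30.33 = 2.174 mg/L.
Minimum DO = C_s − D_c = 8.18 − 2.174 = 6.006 mg/L.

t_c ≈ 2.22 d; D_c ≈ 2.17 mg/L; min DO ≈ 6.01 mg/L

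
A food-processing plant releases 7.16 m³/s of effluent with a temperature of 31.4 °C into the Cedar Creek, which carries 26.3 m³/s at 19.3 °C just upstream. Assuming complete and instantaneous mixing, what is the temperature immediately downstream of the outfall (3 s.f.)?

Flow-weighted mixing: C = (Q_r C_r + Q_w C_w)/(Q_r + Q_w)
= (26.3×19.3 + 7.16×31.4)/(26.3 + 7.16) = 732.4/33.46 = 21.89 °C.

21.9 °C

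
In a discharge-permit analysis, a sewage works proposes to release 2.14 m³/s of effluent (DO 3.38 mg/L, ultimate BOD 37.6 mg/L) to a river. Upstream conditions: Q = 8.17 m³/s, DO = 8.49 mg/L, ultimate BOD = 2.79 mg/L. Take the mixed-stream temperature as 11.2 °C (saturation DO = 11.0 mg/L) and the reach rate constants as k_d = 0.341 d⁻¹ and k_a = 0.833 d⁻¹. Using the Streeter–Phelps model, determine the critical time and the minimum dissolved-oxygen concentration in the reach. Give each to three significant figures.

Mixed DO = (8.17×8.49 + 2.14×3.38)/(8.17+2.14) = 76.60/10.31 = 7.429 mg/L.
Mixed L₀ = (8.17×2.79 + 2.14×37.6)/(10.31) = 103.3/10.31 = 10.02 mg/L.
Initial deficit D₀ = C_s − DO₀ = 11.0 − 7.429 = 3.571 mg/L.
t_c = (1/0.4920) ln[(0.833/0.341)(1 − 3.571×0.4920/(0.341×10.02))] = 2.033 × ln(1.186) = 0.3472 d.
D_c = (0.341/0.833) × 10.02 × e^(−0.341×0.3472) = 0.4094 × 10.02 × 0.8884 = 3.642 mg/L.
Minimum DO = 11.0 − 3.642 = 7.358 mg/L.

t_c ≈ 0.347 d; minimum DO ≈ 7.36 mg/L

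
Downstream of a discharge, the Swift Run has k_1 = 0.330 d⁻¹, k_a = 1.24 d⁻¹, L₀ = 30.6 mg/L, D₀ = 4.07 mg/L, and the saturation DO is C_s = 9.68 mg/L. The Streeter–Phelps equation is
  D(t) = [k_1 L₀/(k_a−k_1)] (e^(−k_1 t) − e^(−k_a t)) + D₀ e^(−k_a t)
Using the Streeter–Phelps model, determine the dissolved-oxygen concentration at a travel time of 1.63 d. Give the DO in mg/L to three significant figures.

DO ≈ 4.13 mg/L

k_1 L₀/(k_a−k_1) = 0.330×30.6/(1.24−0.330) = 10.10/0.9100 = 11.10 mg/L.
e^(−k_1 t) = e^(−0.330×1.630) = 0.5840; e^(−k_a t) = e^(−1.24×1.630) = 0.1325.
D = 11.10 × (0.5840 − 0.1325) + 4.07 × 0.1325 = 5.010 + 0.5393 = 5.549 mg/L.
DO = C_s − D = 9.68 − 5.549 = 4.131 mg/L.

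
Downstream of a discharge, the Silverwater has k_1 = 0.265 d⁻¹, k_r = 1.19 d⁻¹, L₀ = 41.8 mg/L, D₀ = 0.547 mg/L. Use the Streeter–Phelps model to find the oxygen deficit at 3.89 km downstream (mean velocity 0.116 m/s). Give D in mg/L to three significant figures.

D ≈ 3.60 mg/L

Travel time t = x/v = 3.89 km / (0.116 m/s) = 3890 m / 0.116 m/s = 33530 s = 0.3881 d.
k_1 L₀/(k_r−k_1) = 0.265×41.8/(1.19−0.265) = 11.08/0.9250 = 11.98 mg/L.
e^(−k_1 t) = e^(−0.265×0.3881) = 0.9023; e^(−k_r t) = e^(−1.19×0.3881) = 0.6301.
D = 11.98 × (0.9023 − 0.6301) + 0.547 × 0.6301 = 3.259 + 0.3447 = 3.604 mg/L.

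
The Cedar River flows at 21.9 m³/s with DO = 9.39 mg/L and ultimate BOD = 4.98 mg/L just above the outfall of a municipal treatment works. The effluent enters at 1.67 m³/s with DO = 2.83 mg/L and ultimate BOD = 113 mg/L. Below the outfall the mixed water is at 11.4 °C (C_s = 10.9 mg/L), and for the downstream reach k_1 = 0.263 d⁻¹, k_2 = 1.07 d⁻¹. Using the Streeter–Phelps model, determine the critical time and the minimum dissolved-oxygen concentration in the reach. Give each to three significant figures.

Mixed DO = (21.9×9.39 + 1.67×2.83)/(21.9+1.67) = 210.4/23.57 = 8.925 mg/L.
Mixed L₀ = (21.9×4.98 + 1.67×113)/(23.57) = 297.8/23.57 = 12.63 mg/L.
Initial deficit D₀ = C_s − DO₀ = 10.9 − 8.925 = 1.975 mg/L.
t_c = (1/0.8070) ln[(1.07/0.263)(1 − 1.975×0.8070/(0.263×12.63))] = 1.239 × ln(2.117) = 0.9294 d.
D_c = (0.263/1.07) × 12.63 × e^(−0.263×0.9294) = 0.2458 × 12.63 × 0.7831 = 2.432 mg/L.
Minimum DO = 10.9 − 2.432 = 8.468 mg/L.

t_c ≈ 0.929 d; minimum DO ≈ 8.47 mg/L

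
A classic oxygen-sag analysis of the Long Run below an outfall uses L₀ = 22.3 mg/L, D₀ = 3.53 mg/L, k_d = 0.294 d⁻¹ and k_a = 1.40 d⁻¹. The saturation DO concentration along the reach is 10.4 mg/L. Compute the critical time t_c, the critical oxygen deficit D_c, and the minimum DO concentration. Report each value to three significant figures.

t_c ≈ 0.593 d; D_c ≈ 3.93 mg/L; min DO ≈ 6.47 mg/L

With k_a/k_d = 4.762 and 1 − D₀(k_a−k_d)/(k_d L₀) = 0.4045,
t_c = ln(4.762 × 0.4045) / (1.40 − 0.294) = ln(1.926) / 1.106 = 0.6556/1.106 = 0.5927 d.
D_c = (k_d/k_a) L₀ e^(−k_d t_c) = (0.294/1.40) × 22.3 × e^(−0.294×0.5927) = 0.2100 × 22.3 × 0.8401 = 3.934 mg/L.
Minimum DO = C_s − D_c = 10.4 − 3.934 = 6.466 mg/L.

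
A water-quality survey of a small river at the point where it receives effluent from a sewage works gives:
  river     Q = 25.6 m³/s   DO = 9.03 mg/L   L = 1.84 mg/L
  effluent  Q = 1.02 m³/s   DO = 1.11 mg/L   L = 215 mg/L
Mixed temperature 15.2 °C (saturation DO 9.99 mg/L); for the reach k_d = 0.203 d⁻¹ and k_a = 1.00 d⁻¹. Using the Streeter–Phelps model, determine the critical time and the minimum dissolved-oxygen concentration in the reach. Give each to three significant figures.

Mixed DO = (25.6×9.03 + 1.02×1.11)/(25.6+1.02) = 232.3/26.62 = 8.727 mg/L.
Mixed L₀ = (25.6×1.84 + 1.02×215)/(26.62) = 266.4/26.62 = 10.01 mg/L.
Initial deficit D₀ = C_s − DO₀ = 9.99 − 8.727 = 1.263 mg/L.
t_c = (1/0.7970) ln[(1.00/0.203)(1 − 1.263×0.7970/(0.203×10.01))] = 1.255 × ln(2.484) = 1.142 d.
D_c = (0.203/1.00) × 10.01 × e^(−0.203×1.142) = 0.2030 × 10.01 × 0.7931 = 1.611 mg/L.
Minimum DO = 9.99 − 1.611 = 8.379 mg/L.

t_c ≈ 1.14 d; minimum DO ≈ 8.38 mg/L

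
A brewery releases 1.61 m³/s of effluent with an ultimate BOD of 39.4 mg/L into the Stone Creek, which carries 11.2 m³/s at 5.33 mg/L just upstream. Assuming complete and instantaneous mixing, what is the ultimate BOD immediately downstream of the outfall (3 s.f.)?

9.61 mg/L

Flow-weighted mixing: C = (Q_r C_r + Q_w C_w)/(Q_r + Q_w)
= (11.2×5.33 + 1.61×39.4)/(11.2 + 1.61) = 123.1/12.81 = 9.612 mg/L.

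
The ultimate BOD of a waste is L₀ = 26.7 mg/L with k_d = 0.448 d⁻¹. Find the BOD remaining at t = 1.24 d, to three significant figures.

L ≈ 15.3 mg/L

L_t = L₀ e^(−k_d t) = 26.7 × e^(−0.448×1.24) = 26.7 × 0.5738 = 15.32 mg/L.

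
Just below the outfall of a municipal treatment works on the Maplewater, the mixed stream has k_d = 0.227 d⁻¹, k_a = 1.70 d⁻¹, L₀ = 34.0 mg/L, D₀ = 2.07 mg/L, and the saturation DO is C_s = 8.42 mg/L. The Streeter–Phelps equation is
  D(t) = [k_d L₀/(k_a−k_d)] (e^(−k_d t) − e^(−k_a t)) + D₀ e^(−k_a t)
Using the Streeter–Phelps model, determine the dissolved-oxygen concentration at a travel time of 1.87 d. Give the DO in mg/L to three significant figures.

DO ≈ 5.12 mg/L

k_d L₀/(k_a−k_d) = 0.227×34.0/(1.70−0.227) = 7.718/1.473 = 5.240 mg/L.
e^(−k_d t) = e^(−0.227×1.870) = 0.6541; e^(−k_a t) = e^(−1.70×1.870) = 0.04163.
D = 5.240 × (0.6541 − 0.04163) + 2.07 × 0.04163 = 3.209 + 0.08617 = 3.295 mg/L.
DO = C_s − D = 8.42 − 3.295 = 5.125 mg/L.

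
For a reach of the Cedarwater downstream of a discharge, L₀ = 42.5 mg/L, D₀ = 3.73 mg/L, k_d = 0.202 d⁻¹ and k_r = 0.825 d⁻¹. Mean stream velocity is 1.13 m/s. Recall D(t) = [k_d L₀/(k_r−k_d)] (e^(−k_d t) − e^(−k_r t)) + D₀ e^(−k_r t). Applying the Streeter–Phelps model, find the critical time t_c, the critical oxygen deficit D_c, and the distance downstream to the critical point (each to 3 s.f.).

t_c ≈ 1.75 d; D_c ≈ 7.30 mg/L; x_c ≈ 171 km

With k_r/k_d = 4.084 and 1 − D₀(k_r−k_d)/(k_d L₀) = 0.7293,
t_c = ln(4.084 × 0.7293) / (0.825 − 0.202) = ln(2.979) / 0.6230 = 1.091/0.6230 = 1.752 d.
L(t_c) = L₀ e^(−k_d t_c) = 42.5 × 0.7019 = 29.83 mg/L, and at the critical point k_r D_c = k_d L, so D_c = (0.202/0.825) × 29.83 = 7.305 mg/L.
x_c = v t_c = 1.13 m/s × 1.752 d × 86400 s/d = 171000 m ≈ 171 km.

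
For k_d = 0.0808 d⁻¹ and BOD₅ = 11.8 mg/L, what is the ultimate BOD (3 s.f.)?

L₀ ≈ 35.5 mg/L

BOD₅ = L₀(1 − e^(−5k_d)) ⇒ L₀ = BOD₅ / (1 − e^(−5×0.0808))
= 11.8 / (1 − 0.6676) = 11.8 / 0.3324 = 35.50 mg/L.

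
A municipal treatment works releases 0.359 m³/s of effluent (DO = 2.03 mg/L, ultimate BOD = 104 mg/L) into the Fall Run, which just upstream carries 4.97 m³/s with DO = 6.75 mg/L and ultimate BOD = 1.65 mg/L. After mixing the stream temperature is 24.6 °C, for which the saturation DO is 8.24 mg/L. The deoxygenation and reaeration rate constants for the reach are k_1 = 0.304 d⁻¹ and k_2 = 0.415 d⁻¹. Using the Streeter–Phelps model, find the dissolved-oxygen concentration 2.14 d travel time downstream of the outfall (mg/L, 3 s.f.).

DO ≈ 4.91 mg/L

Mixed DO = (4.97×6.75 + 0.359×2.03)/(4.97+0.359) = 34.28/5.329 = 6.432 mg/L.
Mixed L₀ = (4.97×1.65 + 0.359×104)/(5.329) = 45.54/5.329 = 8.545 mg/L.
Initial deficit D₀ = C_s − DO₀ = 8.24 − 6.432 = 1.808 mg/L.
D(2.14) = [0.304×8.545/(0.415−0.304)](e^(−0.304×2.14) − e^(−0.415×2.14)) + 1.808 e^(−0.415×2.14)
= 23.40 × (0.5218 − 0.4114) + 1.808 × 0.4114 = 3.326 mg/L.
DO = 8.24 − 3.326 = 4.914 mg/L.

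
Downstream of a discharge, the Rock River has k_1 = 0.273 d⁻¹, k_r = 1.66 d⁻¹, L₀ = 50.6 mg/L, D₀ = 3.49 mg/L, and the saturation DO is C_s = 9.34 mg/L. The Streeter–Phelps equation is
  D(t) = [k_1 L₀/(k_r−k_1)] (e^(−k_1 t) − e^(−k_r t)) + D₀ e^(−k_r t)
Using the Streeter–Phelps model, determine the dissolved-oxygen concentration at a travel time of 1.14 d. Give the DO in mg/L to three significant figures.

k_1 L₀/(k_r−k_1) = 0.273×50.6/(1.66−0.273) = 13.81/1.387 = 9.959 mg/L.
e^(−k_1 t) = e^(−0.273×1.140) = 0.7326; e^(−k_r t) = e^(−1.66×1.140) = 0.1507.
D = 9.959 × (0.7326 − 0.1507) + 3.49 × 0.1507 = 5.795 + 0.5260 = 6.321 mg/L.
DO = C_s − D = 9.34 − 6.321 = 3.019 mg/L.

DO ≈ 3.02 mg/L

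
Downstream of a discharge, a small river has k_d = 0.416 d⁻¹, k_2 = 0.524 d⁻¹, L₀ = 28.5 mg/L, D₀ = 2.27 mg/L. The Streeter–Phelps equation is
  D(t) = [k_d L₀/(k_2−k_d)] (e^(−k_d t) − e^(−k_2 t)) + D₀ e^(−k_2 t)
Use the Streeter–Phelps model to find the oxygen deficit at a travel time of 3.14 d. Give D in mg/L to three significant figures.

k_d L₀/(k_2−k_d) = 0.416×28.5/(0.524−0.416) = 11.86/0.1080 = 109.8 mg/L.
e^(−k_d t) = e^(−0.416×3.140) = 0.2708; e^(−k_2 t) = e^(−0.524×3.140) = 0.1929.
D = 109.8 × (0.2708 − 0.1929) + 2.27 × 0.1929 = 8.551 + 0.4380 = 8.989 mg/L.

D ≈ 8.99 mg/L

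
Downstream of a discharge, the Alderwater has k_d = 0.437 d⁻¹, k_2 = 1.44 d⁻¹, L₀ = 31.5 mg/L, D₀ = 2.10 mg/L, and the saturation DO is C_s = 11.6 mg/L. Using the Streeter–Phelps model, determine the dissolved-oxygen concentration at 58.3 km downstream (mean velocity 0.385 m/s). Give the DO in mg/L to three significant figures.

Travel time t = x/v = 58.3 km / (0.385 m/s) = 58300 m / 0.385 m/s = 151400 s = 1.753 d.
k_d L₀/(k_2−k_d) = 0.437×31.5/(1.44−0.437) = 13.77/1.003 = 13.72 mg/L.
e^(−k_d t) = e^(−0.437×1.753) = 0.4649; e^(−k_2 t) = e^(−1.44×1.753) = 0.08015.
D = 13.72 × (0.4649 − 0.08015) + 2.10 × 0.08015 = 5.281 + 0.1683 = 5.449 mg/L.
DO = C_s − D = 11.6 − 5.449 = 6.151 mg/L.

DO ≈ 6.15 mg/L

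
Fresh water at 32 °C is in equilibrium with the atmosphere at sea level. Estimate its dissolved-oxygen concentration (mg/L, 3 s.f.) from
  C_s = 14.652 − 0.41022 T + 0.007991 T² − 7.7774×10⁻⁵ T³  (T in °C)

C_s ≈ 7.16 mg/L

C_s = 14.652 − 0.41022×32 + 0.007991×32² − 7.7774×10⁻⁵×32³ = 7.159 mg/L.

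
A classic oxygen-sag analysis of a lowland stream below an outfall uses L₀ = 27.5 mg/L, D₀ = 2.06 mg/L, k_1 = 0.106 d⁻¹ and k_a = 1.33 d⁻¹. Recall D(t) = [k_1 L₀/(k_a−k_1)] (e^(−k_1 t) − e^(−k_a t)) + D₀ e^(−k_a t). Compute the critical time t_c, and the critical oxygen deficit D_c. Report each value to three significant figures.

t_c ≈ 0.431 d; D_c ≈ 2.09 mg/L

With k_a/k_1 = 12.55 and 1 − D₀(k_a−k_1)/(k_1 L₀) = 0.1350,
t_c = ln(12.55 × 0.1350) / (1.33 − 0.106) = ln(1.694) / 1.224 = 0.5271/1.224 = 0.4306 d.
L(t_c) = L₀ e^(−k_1 t_c) = 27.5 × 0.9554 = 26.27 mg/L, and at the critical point k_a D_c = k_1 L, so D_c = (0.106/1.33) × 26.27 = 2.094 mg/L.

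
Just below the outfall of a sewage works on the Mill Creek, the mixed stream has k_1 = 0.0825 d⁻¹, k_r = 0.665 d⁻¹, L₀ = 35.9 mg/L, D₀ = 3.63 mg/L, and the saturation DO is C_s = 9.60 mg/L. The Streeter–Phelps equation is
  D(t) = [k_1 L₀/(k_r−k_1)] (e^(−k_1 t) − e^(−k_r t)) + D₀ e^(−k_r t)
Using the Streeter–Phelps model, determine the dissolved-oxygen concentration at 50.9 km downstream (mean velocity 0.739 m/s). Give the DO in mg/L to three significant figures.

DO ≈ 5.70 mg/L

Travel time t = x/v = 50.9 km / (0.739 m/s) = 50900 m / 0.739 m/s = 68880 s = 0.7972 d.
k_1 L₀/(k_r−k_1) = 0.0825×35.9/(0.665−0.0825) = 2.962/0.5825 = 5.085 mg/L.
e^(−k_1 t) = e^(−0.0825×0.7972) = 0.9363; e^(−k_r t) = e^(−0.665×0.7972) = 0.5885.
D = 5.085 × (0.9363 − 0.5885) + 3.63 × 0.5885 = 1.769 + 2.136 = 3.905 mg/L.
DO = C_s − D = 9.60 − 3.905 = 5.695 mg/L.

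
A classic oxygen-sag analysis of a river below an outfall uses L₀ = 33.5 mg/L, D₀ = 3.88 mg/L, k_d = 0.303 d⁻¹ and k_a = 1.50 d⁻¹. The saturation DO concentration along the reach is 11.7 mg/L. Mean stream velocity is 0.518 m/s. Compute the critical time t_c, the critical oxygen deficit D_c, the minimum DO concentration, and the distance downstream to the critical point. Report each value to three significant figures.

t_c ≈ 0.825 d; D_c ≈ 5.27 mg/L; min DO ≈ 6.43 mg/L; x_c ≈ 36.9 km

At the critical point dD/dt = 0, so k_d L₀ e^(−k_d t) = k_a D. Substituting D(t) from the Streeter–Phelps equation and solving for t gives
t_c = ln[(k_a/k_d)(1 − D₀(k_a−k_d)/(k_d L₀))] / (k_a−k_d).
Here k_a−k_d = 1.197 d⁻¹ and 1 − D₀(k_a−k_d)/(k_d L₀) = 1 − 3.88×1.197/(0.303×33.5) = 0.5425, so
t_c = ln(4.950 × 0.5425) / 1.197 = 0.9878 / 1.197 = 0.8253 d.
D_c = (k_d/k_a) L₀ e^(−k_d t_c) = (0.303/1.50) × 33.5 × e^(−0.303×0.8253) = 0.2020 × 33.5 × 0.7788 = 5.270 mg/L.
Minimum DO = C_s − D_c = 11.7 − 5.270 = 6.430 mg/L.
x_c = v t_c = 0.518 m/s × 0.8253 d × 86400 s/d = 36930 m ≈ 36.9 km.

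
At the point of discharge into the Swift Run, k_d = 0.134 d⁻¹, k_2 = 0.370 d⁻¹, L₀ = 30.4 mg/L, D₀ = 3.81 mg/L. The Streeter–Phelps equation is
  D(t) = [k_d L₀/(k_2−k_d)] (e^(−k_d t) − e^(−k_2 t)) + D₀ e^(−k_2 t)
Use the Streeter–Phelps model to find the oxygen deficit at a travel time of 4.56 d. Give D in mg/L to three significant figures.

k_d L₀/(k_2−k_d) = 0.134×30.4/(0.370−0.134) = 4.074/0.2360 = 17.26 mg/L.
e^(−k_d t) = e^(−0.134×4.560) = 0.5428; e^(−k_2 t) = e^(−0.370×4.560) = 0.1850.
D = 17.26 × (0.5428 − 0.1850) + 3.81 × 0.1850 = 6.175 + 0.7050 = 6.880 mg/L.

D ≈ 6.88 mg/L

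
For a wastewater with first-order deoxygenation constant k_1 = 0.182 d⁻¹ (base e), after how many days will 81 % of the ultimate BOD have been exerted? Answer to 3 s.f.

t ≈ 9.12 d

y/L₀ = 1 − e^(−k_1 t) = 0.81 ⇒ e^(−k_1 t) = 0.190
t = −ln(0.190) / 0.182 = 1.661 / 0.182 = 9.125 d.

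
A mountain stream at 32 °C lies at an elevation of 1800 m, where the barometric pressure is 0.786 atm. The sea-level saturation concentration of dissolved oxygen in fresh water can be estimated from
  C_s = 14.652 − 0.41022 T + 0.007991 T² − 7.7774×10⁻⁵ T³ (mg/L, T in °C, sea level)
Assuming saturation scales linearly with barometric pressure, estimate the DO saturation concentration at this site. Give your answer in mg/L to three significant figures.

At sea level: C_s = 14.652 − 0.41022×32 + 0.007991×32² − 7.7774×10⁻⁵×32³ = 7.159 mg/L.
Pressure correction: C_s' = 7.159 × 0.786 = 5.627 mg/L.

C_s ≈ 5.63 mg/L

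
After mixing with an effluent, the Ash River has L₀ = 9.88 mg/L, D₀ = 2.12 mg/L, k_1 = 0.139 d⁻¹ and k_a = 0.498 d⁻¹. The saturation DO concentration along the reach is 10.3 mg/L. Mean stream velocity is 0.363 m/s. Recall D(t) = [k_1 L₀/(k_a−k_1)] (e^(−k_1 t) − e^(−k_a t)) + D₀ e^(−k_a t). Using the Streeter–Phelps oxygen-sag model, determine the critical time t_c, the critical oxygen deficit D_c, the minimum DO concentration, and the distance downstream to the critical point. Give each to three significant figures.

At the critical point dD/dt = 0, so k_1 L₀ e^(−k_1 t) = k_a D. Substituting D(t) from the Streeter–Phelps equation and solving for t gives
t_c = ln[(k_a/k_1)(1 − D₀(k_a−k_1)/(k_1 L₀))] / (k_a−k_1).
Here k_a−k_1 = 0.3590 d⁻¹ and 1 − D₀(k_a−k_1)/(k_1 L₀) = 1 − 2.12×0.3590/(0.139×9.88) = 0.4458, so
t_c = ln(3.583 × 0.4458) / 0.3590 = 0.4683 / 0.3590 = 1.304 d.
L(t_c) = L₀ e^(−k_1 t_c) = 9.88 × 0.8342 = 8.242 mg/L, and at the critical point k_a D_c = k_1 L, so D_c = (0.139/0.498) × 8.242 = 2.300 mg/L.
Minimum DO = C_s − D_c = 10.3 − 2.300 = 8.000 mg/L.
x_c = v t_c = 0.363 m/s × 1.304 d × 86400 s/d = 40910 m ≈ 40.9 km.

t_c ≈ 1.30 d; D_c ≈ 2.30 mg/L; min DO ≈ 8.00 mg/L; x_c ≈ 40.9 km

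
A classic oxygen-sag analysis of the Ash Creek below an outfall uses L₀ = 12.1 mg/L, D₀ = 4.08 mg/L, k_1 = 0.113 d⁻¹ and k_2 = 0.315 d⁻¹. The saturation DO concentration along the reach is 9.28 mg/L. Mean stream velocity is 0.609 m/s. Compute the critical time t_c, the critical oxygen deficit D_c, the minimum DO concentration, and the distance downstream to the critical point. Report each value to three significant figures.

t_c ≈ 0.505 d; D_c ≈ 4.10 mg/L; min DO ≈ 5.18 mg/L; x_c ≈ 26.6 km

With k_2/k_1 = 2.788 and 1 − D₀(k_2−k_1)/(k_1 L₀) = 0.3972,
t_c = ln(2.788 × 0.3972) / (0.315 − 0.113) = ln(1.107) / 0.2020 = 0.1020/0.2020 = 0.5047 d.
L(t_c) = L₀ e^(−k_1 t_c) = 12.1 × 0.9446 = 11.43 mg/L, and at the critical point k_2 D_c = k_1 L, so D_c = (0.113/0.315) × 11.43 = 4.100 mg/L.
Minimum DO = C_s − D_c = 9.28 − 4.100 = 5.180 mg/L.
x_c = v t_c = 0.609 m/s × 0.5047 d × 86400 s/d = 26560 m ≈ 26.6 km.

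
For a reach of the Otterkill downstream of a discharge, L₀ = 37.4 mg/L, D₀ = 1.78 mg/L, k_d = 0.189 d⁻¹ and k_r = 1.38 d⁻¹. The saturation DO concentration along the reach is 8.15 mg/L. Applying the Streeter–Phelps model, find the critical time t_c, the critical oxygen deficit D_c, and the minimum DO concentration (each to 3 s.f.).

With k_r/k_d = 7.302 and 1 − D₀(k_r−k_d)/(k_d L₀) = 0.7001,
t_c = ln(7.302 × 0.7001) / (1.38 − 0.189) = ln(5.112) / 1.191 = 1.632/1.191 = 1.370 d.
L(t_c) = L₀ e^(−k_d t_c) = 37.4 × 0.7719 = 28.87 mg/L, and at the critical point k_r D_c = k_d L, so D_c = (0.189/1.38) × 28.87 = 3.954 mg/L.
Minimum DO = C_s − D_c = 8.15 − 3.954 = 4.196 mg/L.

t_c ≈ 1.37 d; D_c ≈ 3.95 mg/L; min DO ≈ 4.20 mg/L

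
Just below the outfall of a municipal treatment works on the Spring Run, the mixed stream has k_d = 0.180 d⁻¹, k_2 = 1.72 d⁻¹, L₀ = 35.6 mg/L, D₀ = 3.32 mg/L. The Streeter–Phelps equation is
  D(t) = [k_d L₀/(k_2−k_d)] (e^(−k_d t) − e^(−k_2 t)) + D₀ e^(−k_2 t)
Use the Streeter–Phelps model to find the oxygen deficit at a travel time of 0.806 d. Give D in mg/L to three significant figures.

k_d L₀/(k_2−k_d) = 0.180×35.6/(1.72−0.180) = 6.408/1.540 = 4.161 mg/L.
e^(−k_d t) = e^(−0.180×0.8060) = 0.8650; e^(−k_2 t) = e^(−1.72×0.8060) = 0.2500.
D = 4.161 × (0.8650 − 0.2500) + 3.32 × 0.2500 = 2.559 + 0.8300 = 3.389 mg/L.

D ≈ 3.39 mg/L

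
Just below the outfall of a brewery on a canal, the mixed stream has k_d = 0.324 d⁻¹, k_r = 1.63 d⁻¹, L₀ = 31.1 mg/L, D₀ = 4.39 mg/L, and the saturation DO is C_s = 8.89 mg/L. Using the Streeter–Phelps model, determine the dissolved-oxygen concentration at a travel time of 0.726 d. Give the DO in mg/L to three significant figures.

DO ≈ 3.81 mg/L

k_d L₀/(k_r−k_d) = 0.324×31.1/(1.63−0.324) = 10.08/1.306 = 7.715 mg/L.
e^(−k_d t) = e^(−0.324×0.7260) = 0.7904; e^(−k_r t) = e^(−1.63×0.7260) = 0.3062.
D = 7.715 × (0.7904 − 0.3062) + 4.39 × 0.3062 = 3.735 + 1.344 = 5.080 mg/L.
DO = C_s − D = 8.89 − 5.080 = 3.810 mg/L.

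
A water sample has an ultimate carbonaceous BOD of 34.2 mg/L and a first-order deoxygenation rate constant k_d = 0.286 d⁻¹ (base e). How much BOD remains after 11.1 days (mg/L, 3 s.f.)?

L_t = L₀ e^(−k_d t) = 34.2 × e^(−0.286×11.1) = 34.2 × 0.04181 = 1.430 mg/L.

L ≈ 1.43 mg/L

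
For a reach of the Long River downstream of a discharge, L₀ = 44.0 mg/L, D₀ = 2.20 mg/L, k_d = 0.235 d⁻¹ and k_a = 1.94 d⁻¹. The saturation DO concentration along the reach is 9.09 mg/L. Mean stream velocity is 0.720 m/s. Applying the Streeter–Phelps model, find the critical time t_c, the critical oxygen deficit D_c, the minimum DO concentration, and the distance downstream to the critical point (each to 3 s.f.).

At the critical point dD/dt = 0, so k_d L₀ e^(−k_d t) = k_a D. Substituting D(t) from the Streeter–Phelps equation and solving for t gives
t_c = ln[(k_a/k_d)(1 − D₀(k_a−k_d)/(k_d L₀))] / (k_a−k_d).
Here k_a−k_d = 1.705 d⁻¹ and 1 − D₀(k_a−k_d)/(k_d L₀) = 1 − 2.20×1.705/(0.235×44.0) = 0.6372, so
t_c = ln(8.255 × 0.6372) / 1.705 = 1.660 / 1.705 = 0.9737 d.
D_c = (k_d/k_a) L₀ e^(−k_d t_c) = (0.235/1.94) × 44.0 × e^(−0.235×0.9737) = 0.1211 × 44.0 × 0.7955 = 4.240 mg/L.
Minimum DO = C_s − D_c = 9.09 − 4.240 = 4.850 mg/L.
x_c = v t_c = 0.720 m/s × 0.9737 d × 86400 s/d = 60570 m ≈ 60.6 km.

t_c ≈ 0.974 d; D_c ≈ 4.24 mg/L; min DO ≈ 4.85 mg/L; x_c ≈ 60.6 km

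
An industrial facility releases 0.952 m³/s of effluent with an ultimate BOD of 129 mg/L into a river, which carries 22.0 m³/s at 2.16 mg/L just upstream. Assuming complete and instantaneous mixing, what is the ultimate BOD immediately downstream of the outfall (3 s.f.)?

Flow-weighted mixing: C = (Q_r C_r + Q_w C_w)/(Q_r + Q_w)
= (22.0×2.16 + 0.952×129)/(22.0 + 0.952) = 170.3/22.95 = 7.421 mg/L.

7.42 mg/L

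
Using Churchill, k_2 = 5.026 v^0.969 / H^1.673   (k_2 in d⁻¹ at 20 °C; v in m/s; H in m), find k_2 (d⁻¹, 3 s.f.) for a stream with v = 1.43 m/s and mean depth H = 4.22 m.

k_2 ≈ 0.639 d⁻¹

k_2 = 5.026 × 1.43^0.969 / 4.22^1.673 = 5.026 × 1.414 / 11.12 = 0.6391 d⁻¹.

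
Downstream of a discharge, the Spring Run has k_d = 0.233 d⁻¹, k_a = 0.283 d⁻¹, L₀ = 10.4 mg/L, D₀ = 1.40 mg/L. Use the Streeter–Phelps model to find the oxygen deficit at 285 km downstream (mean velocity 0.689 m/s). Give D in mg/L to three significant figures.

Travel time t = x/v = 285 km / (0.689 m/s) = 285000 m / 0.689 m/s = 413600 s = 4.788 d.
k_d L₀/(k_a−k_d) = 0.233×10.4/(0.283−0.233) = 2.423/0.05000 = 48.46 mg/L.
e^(−k_d t) = e^(−0.233×4.788) = 0.3278; e^(−k_a t) = e^(−0.283×4.788) = 0.2580.
D = 48.46 × (0.3278 − 0.2580) + 1.40 × 0.2580 = 3.381 + 0.3612 = 3.743 mg/L.

D ≈ 3.74 mg/L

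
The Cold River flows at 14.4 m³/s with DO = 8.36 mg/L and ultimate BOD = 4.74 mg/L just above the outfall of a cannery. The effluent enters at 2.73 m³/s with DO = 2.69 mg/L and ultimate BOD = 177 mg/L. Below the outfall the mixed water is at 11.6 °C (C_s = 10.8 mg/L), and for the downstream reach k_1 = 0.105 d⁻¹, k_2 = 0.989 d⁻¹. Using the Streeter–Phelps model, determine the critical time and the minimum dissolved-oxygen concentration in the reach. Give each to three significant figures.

t_c ≈ 0.190 d; minimum DO ≈ 7.45 mg/L

Mixed DO = (14.4×8.36 + 2.73×2.69)/(14.4+2.73) = 127.7/17.13 = 7.456 mg/L.
Mixed L₀ = (14.4×4.74 + 2.73×177)/(17.13) = 551.5/17.13 = 32.19 mg/L.
Initial deficit D₀ = C_s − DO₀ = 10.8 − 7.456 = 3.344 mg/L.
t_c = (1/0.8840) ln[(0.989/0.105)(1 − 3.344×0.8840/(0.105×32.19))] = 1.131 × ln(1.183) = 0.1900 d.
D_c = (0.105/0.989) × 32.19 × e^(−0.105×0.1900) = 0.1062 × 32.19 × 0.9803 = 3.350 mg/L.
Minimum DO = 10.8 − 3.350 = 7.450 mg/L.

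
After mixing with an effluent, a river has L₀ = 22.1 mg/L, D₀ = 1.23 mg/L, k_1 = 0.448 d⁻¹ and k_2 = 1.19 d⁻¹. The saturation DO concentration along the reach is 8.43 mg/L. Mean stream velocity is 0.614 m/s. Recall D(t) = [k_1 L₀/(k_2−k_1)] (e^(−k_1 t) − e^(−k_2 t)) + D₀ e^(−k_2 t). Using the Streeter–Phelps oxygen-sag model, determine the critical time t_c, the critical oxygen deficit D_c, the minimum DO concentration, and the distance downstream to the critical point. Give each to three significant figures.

With k_2/k_1 = 2.656 and 1 − D₀(k_2−k_1)/(k_1 L₀) = 0.9078,
t_c = ln(2.656 × 0.9078) / (1.19 − 0.448) = ln(2.411) / 0.7420 = 0.8802/0.7420 = 1.186 d.
L(t_c) = L₀ e^(−k_1 t_c) = 22.1 × 0.5878 = 12.99 mg/L, and at the critical point k_2 D_c = k_1 L, so D_c = (0.448/1.19) × 12.99 = 4.890 mg/L.
Minimum DO = C_s − D_c = 8.43 − 4.890 = 3.540 mg/L.
x_c = v t_c = 0.614 m/s × 1.186 d × 86400 s/d = 62930 m ≈ 62.9 km.

t_c ≈ 1.19 d; D_c ≈ 4.89 mg/L; min DO ≈ 3.54 mg/L; x_c ≈ 62.9 km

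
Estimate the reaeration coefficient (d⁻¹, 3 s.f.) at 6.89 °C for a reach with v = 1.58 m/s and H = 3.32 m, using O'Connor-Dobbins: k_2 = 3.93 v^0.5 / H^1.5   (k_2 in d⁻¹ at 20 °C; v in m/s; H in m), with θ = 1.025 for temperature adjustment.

k_2(20) = 3.93 × 1.58^0.5 / 3.32^1.5 = 3.93 × 1.257 / 6.049 = 0.8166 d⁻¹.
k_2(6.89) = 0.8166 × 1.025^(6.89−20) = 0.8166 × 0.7235 = 0.5908 d⁻¹.

k_2 ≈ 0.591 d⁻¹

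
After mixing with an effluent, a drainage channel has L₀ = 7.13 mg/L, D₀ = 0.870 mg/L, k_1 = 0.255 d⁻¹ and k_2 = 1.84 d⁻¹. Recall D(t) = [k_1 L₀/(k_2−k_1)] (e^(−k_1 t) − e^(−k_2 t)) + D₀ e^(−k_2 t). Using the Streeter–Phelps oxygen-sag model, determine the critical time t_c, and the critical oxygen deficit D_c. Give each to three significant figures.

At the critical point dD/dt = 0, so k_1 L₀ e^(−k_1 t) = k_2 D. Substituting D(t) from the Streeter–Phelps equation and solving for t gives
t_c = ln[(k_2/k_1)(1 − D₀(k_2−k_1)/(k_1 L₀))] / (k_2−k_1).
Here k_2−k_1 = 1.585 d⁻¹ and 1 − D₀(k_2−k_1)/(k_1 L₀) = 1 − 0.870×1.585/(0.255×7.13) = 0.2416, so
t_c = ln(7.216 × 0.2416) / 1.585 = 0.5556 / 1.585 = 0.3506 d.
L(t_c) = L₀ e^(−k_1 t_c) = 7.13 × 0.9145 = 6.520 mg/L, and at the critical point k_2 D_c = k_1 L, so D_c = (0.255/1.84) × 6.520 = 0.9036 mg/L.

t_c ≈ 0.351 d; D_c ≈ 0.904 mg/L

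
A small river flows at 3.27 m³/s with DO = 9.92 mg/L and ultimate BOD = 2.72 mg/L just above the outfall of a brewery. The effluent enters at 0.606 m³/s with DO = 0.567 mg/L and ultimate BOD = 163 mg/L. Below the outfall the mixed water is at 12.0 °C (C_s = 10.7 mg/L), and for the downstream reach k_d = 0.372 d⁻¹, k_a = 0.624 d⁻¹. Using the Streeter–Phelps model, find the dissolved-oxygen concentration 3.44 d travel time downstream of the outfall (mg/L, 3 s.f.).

Mixed DO = (3.27×9.92 + 0.606×0.567)/(3.27+0.606) = 32.78/3.876 = 8.458 mg/L.
Mixed L₀ = (3.27×2.72 + 0.606×163)/(3.876) = 107.7/3.876 = 27.78 mg/L.
Initial deficit D₀ = C_s − DO₀ = 10.7 − 8.458 = 2.242 mg/L.
D(3.44) = [0.372×27.78/(0.624−0.372)](e^(−0.372×3.44) − e^(−0.624×3.44)) + 2.242 e^(−0.624×3.44)
= 41.01 × (0.2781 − 0.1169) + 2.242 × 0.1169 = 6.874 mg/L.
DO = 10.7 − 6.874 = 3.826 mg/L.

DO ≈ 3.83 mg/L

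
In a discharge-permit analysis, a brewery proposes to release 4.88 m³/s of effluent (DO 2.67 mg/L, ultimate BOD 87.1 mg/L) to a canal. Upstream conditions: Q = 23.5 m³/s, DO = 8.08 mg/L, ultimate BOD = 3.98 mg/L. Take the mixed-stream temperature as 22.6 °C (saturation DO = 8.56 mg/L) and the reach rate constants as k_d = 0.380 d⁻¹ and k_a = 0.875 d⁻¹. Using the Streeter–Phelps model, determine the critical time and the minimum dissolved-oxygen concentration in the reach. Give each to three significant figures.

t_c ≈ 1.47 d; minimum DO ≈ 4.02 mg/L

Mixed DO = (23.5×8.08 + 4.88×2.67)/(23.5+4.88) = 202.9/28.38 = 7.150 mg/L.
Mixed L₀ = (23.5×3.98 + 4.88×87.1)/(28.38) = 518.6/28.38 = 18.27 mg/L.
Initial deficit D₀ = C_s − DO₀ = 8.56 − 7.150 = 1.410 mg/L.
t_c = (1/0.4950) ln[(0.875/0.380)(1 − 1.410×0.4950/(0.380×18.27))] = 2.020 × ln(2.071) = 1.471 d.
D_c = (0.380/0.875) × 18.27 × e^(−0.380×1.471) = 0.4343 × 18.27 × 0.5718 = 4.538 mg/L.
Minimum DO = 8.56 − 4.538 = 4.022 mg/L.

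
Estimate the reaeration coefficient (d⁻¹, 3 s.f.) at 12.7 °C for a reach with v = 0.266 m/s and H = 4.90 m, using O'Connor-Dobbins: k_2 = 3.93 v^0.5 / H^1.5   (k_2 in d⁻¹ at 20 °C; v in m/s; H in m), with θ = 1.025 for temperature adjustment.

k_2 ≈ 0.156 d⁻¹

k_2(20) = 3.93 × 0.266^0.5 / 4.90^1.5 = 3.93 × 0.5158 / 10.85 = 0.1869 d⁻¹.
k_2(12.7) = 0.1869 × 1.025^(12.7−20) = 0.1869 × 0.8351 = 0.1560 d⁻¹.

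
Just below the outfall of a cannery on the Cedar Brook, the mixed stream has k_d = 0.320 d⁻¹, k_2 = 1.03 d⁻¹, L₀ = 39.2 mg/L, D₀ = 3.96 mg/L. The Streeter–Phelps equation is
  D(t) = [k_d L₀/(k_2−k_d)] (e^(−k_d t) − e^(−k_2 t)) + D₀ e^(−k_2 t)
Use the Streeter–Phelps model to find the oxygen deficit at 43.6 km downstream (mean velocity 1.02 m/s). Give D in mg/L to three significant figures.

D ≈ 6.85 mg/L

Travel time t = x/v = 43.6 km / (1.02 m/s) = 43600 m / 1.02 m/s = 42750 s = 0.4947 d.
k_d L₀/(k_2−k_d) = 0.320×39.2/(1.03−0.320) = 12.54/0.7100 = 17.67 mg/L.
e^(−k_d t) = e^(−0.320×0.4947) = 0.8536; e^(−k_2 t) = e^(−1.03×0.4947) = 0.6007.
D = 17.67 × (0.8536 − 0.6007) + 3.96 × 0.6007 = 4.467 + 2.379 = 6.846 mg/L.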